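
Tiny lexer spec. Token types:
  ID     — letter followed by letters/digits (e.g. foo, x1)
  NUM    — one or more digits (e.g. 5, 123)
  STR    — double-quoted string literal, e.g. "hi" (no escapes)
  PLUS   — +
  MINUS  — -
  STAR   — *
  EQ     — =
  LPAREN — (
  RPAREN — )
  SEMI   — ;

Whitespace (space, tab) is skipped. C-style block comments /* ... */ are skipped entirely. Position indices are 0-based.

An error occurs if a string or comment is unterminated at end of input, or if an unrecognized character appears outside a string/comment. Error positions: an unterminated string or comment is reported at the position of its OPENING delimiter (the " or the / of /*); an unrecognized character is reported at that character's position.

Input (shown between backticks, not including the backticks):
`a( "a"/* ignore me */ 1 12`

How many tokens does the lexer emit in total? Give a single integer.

Answer: 5

Derivation:
pos=0: emit ID 'a' (now at pos=1)
pos=1: emit LPAREN '('
pos=3: enter STRING mode
pos=3: emit STR "a" (now at pos=6)
pos=6: enter COMMENT mode (saw '/*')
exit COMMENT mode (now at pos=21)
pos=22: emit NUM '1' (now at pos=23)
pos=24: emit NUM '12' (now at pos=26)
DONE. 5 tokens: [ID, LPAREN, STR, NUM, NUM]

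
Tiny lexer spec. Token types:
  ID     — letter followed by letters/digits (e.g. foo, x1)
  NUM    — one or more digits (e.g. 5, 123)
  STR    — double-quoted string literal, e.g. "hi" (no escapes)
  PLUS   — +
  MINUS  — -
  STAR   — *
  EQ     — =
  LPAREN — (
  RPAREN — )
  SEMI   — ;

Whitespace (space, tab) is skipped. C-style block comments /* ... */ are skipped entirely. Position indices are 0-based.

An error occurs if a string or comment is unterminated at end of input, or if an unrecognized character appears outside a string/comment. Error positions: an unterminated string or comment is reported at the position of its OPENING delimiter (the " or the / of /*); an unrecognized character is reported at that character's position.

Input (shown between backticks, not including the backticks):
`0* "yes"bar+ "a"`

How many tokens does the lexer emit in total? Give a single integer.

Answer: 6

Derivation:
pos=0: emit NUM '0' (now at pos=1)
pos=1: emit STAR '*'
pos=3: enter STRING mode
pos=3: emit STR "yes" (now at pos=8)
pos=8: emit ID 'bar' (now at pos=11)
pos=11: emit PLUS '+'
pos=13: enter STRING mode
pos=13: emit STR "a" (now at pos=16)
DONE. 6 tokens: [NUM, STAR, STR, ID, PLUS, STR]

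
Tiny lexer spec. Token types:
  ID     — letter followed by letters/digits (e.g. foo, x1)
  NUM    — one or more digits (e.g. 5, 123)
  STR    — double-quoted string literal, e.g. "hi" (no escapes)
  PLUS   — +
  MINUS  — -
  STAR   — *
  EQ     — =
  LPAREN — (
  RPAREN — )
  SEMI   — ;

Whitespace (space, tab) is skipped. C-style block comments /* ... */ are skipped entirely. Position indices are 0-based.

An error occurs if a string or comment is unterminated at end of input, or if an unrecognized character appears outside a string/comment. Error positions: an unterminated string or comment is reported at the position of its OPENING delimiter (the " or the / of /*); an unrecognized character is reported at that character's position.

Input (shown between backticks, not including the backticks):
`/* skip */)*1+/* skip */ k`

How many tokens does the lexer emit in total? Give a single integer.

pos=0: enter COMMENT mode (saw '/*')
exit COMMENT mode (now at pos=10)
pos=10: emit RPAREN ')'
pos=11: emit STAR '*'
pos=12: emit NUM '1' (now at pos=13)
pos=13: emit PLUS '+'
pos=14: enter COMMENT mode (saw '/*')
exit COMMENT mode (now at pos=24)
pos=25: emit ID 'k' (now at pos=26)
DONE. 5 tokens: [RPAREN, STAR, NUM, PLUS, ID]

Answer: 5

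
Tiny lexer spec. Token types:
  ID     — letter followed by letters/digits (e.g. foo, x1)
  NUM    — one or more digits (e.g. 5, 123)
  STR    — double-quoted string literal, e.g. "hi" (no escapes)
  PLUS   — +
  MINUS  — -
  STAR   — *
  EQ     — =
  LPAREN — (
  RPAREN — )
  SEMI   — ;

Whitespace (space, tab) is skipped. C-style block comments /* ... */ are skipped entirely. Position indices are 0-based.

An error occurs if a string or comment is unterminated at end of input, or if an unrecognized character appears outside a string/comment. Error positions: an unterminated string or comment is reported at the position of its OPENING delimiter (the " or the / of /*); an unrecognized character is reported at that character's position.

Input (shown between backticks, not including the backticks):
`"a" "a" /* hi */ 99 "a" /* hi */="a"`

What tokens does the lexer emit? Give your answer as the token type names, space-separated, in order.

pos=0: enter STRING mode
pos=0: emit STR "a" (now at pos=3)
pos=4: enter STRING mode
pos=4: emit STR "a" (now at pos=7)
pos=8: enter COMMENT mode (saw '/*')
exit COMMENT mode (now at pos=16)
pos=17: emit NUM '99' (now at pos=19)
pos=20: enter STRING mode
pos=20: emit STR "a" (now at pos=23)
pos=24: enter COMMENT mode (saw '/*')
exit COMMENT mode (now at pos=32)
pos=32: emit EQ '='
pos=33: enter STRING mode
pos=33: emit STR "a" (now at pos=36)
DONE. 6 tokens: [STR, STR, NUM, STR, EQ, STR]

Answer: STR STR NUM STR EQ STR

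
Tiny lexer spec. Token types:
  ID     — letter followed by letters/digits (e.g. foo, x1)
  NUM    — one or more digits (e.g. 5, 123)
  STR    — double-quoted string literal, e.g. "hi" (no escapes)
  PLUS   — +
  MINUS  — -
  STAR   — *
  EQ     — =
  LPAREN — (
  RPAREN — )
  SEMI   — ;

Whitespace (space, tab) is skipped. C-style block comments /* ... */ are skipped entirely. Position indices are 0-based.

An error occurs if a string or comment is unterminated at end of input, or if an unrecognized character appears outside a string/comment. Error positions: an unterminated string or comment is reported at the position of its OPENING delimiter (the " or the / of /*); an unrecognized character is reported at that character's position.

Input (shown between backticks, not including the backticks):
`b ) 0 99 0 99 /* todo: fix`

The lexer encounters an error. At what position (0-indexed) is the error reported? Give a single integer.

Answer: 14

Derivation:
pos=0: emit ID 'b' (now at pos=1)
pos=2: emit RPAREN ')'
pos=4: emit NUM '0' (now at pos=5)
pos=6: emit NUM '99' (now at pos=8)
pos=9: emit NUM '0' (now at pos=10)
pos=11: emit NUM '99' (now at pos=13)
pos=14: enter COMMENT mode (saw '/*')
pos=14: ERROR — unterminated comment (reached EOF)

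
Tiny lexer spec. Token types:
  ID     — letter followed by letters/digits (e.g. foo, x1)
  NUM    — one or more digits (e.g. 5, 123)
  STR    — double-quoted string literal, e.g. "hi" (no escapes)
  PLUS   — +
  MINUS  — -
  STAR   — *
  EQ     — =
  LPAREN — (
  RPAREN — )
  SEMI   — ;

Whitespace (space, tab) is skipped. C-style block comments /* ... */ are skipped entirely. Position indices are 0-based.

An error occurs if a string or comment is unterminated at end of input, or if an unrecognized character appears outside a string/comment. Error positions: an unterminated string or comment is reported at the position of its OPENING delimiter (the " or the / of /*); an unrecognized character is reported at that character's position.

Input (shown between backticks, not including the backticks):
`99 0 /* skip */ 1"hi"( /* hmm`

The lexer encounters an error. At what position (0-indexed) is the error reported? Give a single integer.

Answer: 23

Derivation:
pos=0: emit NUM '99' (now at pos=2)
pos=3: emit NUM '0' (now at pos=4)
pos=5: enter COMMENT mode (saw '/*')
exit COMMENT mode (now at pos=15)
pos=16: emit NUM '1' (now at pos=17)
pos=17: enter STRING mode
pos=17: emit STR "hi" (now at pos=21)
pos=21: emit LPAREN '('
pos=23: enter COMMENT mode (saw '/*')
pos=23: ERROR — unterminated comment (reached EOF)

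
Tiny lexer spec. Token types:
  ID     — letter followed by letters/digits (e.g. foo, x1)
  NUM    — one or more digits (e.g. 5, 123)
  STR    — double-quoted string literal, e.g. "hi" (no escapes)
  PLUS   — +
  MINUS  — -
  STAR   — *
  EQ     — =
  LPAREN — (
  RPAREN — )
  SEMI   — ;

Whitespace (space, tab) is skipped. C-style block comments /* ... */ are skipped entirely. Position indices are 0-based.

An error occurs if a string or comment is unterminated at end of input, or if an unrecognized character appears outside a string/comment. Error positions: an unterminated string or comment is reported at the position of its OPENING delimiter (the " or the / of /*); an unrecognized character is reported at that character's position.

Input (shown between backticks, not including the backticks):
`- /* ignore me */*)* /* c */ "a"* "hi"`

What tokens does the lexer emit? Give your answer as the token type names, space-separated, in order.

Answer: MINUS STAR RPAREN STAR STR STAR STR

Derivation:
pos=0: emit MINUS '-'
pos=2: enter COMMENT mode (saw '/*')
exit COMMENT mode (now at pos=17)
pos=17: emit STAR '*'
pos=18: emit RPAREN ')'
pos=19: emit STAR '*'
pos=21: enter COMMENT mode (saw '/*')
exit COMMENT mode (now at pos=28)
pos=29: enter STRING mode
pos=29: emit STR "a" (now at pos=32)
pos=32: emit STAR '*'
pos=34: enter STRING mode
pos=34: emit STR "hi" (now at pos=38)
DONE. 7 tokens: [MINUS, STAR, RPAREN, STAR, STR, STAR, STR]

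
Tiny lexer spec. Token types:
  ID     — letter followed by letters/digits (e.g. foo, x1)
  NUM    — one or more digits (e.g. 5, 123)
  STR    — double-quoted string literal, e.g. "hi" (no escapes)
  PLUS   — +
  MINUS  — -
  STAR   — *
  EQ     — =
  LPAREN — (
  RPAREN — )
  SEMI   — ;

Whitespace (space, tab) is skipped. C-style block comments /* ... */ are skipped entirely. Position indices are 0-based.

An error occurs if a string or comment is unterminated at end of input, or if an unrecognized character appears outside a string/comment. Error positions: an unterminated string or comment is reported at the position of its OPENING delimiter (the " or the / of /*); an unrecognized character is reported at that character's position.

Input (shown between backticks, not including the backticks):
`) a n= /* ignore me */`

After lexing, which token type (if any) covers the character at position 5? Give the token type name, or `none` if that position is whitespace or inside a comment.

pos=0: emit RPAREN ')'
pos=2: emit ID 'a' (now at pos=3)
pos=4: emit ID 'n' (now at pos=5)
pos=5: emit EQ '='
pos=7: enter COMMENT mode (saw '/*')
exit COMMENT mode (now at pos=22)
DONE. 4 tokens: [RPAREN, ID, ID, EQ]
Position 5: char is '=' -> EQ

Answer: EQ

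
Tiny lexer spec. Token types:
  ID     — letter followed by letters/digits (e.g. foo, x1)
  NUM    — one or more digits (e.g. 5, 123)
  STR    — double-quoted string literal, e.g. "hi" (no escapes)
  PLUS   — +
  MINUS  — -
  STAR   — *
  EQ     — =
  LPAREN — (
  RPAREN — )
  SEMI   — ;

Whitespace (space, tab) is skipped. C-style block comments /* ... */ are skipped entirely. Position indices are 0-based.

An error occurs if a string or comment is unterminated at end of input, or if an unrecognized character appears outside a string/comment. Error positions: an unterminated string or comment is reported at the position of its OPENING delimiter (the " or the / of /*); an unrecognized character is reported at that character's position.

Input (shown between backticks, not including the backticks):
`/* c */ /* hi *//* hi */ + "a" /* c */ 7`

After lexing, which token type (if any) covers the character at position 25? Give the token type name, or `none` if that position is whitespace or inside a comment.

Answer: PLUS

Derivation:
pos=0: enter COMMENT mode (saw '/*')
exit COMMENT mode (now at pos=7)
pos=8: enter COMMENT mode (saw '/*')
exit COMMENT mode (now at pos=16)
pos=16: enter COMMENT mode (saw '/*')
exit COMMENT mode (now at pos=24)
pos=25: emit PLUS '+'
pos=27: enter STRING mode
pos=27: emit STR "a" (now at pos=30)
pos=31: enter COMMENT mode (saw '/*')
exit COMMENT mode (now at pos=38)
pos=39: emit NUM '7' (now at pos=40)
DONE. 3 tokens: [PLUS, STR, NUM]
Position 25: char is '+' -> PLUS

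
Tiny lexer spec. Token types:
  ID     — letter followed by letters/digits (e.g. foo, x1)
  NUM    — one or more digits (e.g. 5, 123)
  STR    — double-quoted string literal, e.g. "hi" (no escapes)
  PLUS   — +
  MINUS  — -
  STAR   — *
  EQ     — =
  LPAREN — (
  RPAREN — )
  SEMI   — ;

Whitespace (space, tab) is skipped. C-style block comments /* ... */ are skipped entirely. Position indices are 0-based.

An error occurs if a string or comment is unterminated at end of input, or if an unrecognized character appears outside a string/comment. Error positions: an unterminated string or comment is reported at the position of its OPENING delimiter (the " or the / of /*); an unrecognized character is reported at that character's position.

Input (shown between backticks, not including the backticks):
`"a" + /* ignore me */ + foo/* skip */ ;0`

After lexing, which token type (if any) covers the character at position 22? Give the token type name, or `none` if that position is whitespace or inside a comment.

Answer: PLUS

Derivation:
pos=0: enter STRING mode
pos=0: emit STR "a" (now at pos=3)
pos=4: emit PLUS '+'
pos=6: enter COMMENT mode (saw '/*')
exit COMMENT mode (now at pos=21)
pos=22: emit PLUS '+'
pos=24: emit ID 'foo' (now at pos=27)
pos=27: enter COMMENT mode (saw '/*')
exit COMMENT mode (now at pos=37)
pos=38: emit SEMI ';'
pos=39: emit NUM '0' (now at pos=40)
DONE. 6 tokens: [STR, PLUS, PLUS, ID, SEMI, NUM]
Position 22: char is '+' -> PLUS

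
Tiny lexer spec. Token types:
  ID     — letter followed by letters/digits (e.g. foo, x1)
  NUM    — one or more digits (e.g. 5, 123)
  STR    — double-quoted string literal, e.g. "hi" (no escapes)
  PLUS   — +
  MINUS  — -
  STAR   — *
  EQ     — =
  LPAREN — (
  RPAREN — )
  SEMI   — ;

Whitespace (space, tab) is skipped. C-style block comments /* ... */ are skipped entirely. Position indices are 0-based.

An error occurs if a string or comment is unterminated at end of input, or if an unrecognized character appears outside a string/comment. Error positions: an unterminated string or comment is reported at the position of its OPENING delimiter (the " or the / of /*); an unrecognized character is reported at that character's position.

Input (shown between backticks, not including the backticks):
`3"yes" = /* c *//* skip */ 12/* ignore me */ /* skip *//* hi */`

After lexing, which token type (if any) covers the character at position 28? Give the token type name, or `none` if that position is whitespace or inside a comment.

pos=0: emit NUM '3' (now at pos=1)
pos=1: enter STRING mode
pos=1: emit STR "yes" (now at pos=6)
pos=7: emit EQ '='
pos=9: enter COMMENT mode (saw '/*')
exit COMMENT mode (now at pos=16)
pos=16: enter COMMENT mode (saw '/*')
exit COMMENT mode (now at pos=26)
pos=27: emit NUM '12' (now at pos=29)
pos=29: enter COMMENT mode (saw '/*')
exit COMMENT mode (now at pos=44)
pos=45: enter COMMENT mode (saw '/*')
exit COMMENT mode (now at pos=55)
pos=55: enter COMMENT mode (saw '/*')
exit COMMENT mode (now at pos=63)
DONE. 4 tokens: [NUM, STR, EQ, NUM]
Position 28: char is '2' -> NUM

Answer: NUM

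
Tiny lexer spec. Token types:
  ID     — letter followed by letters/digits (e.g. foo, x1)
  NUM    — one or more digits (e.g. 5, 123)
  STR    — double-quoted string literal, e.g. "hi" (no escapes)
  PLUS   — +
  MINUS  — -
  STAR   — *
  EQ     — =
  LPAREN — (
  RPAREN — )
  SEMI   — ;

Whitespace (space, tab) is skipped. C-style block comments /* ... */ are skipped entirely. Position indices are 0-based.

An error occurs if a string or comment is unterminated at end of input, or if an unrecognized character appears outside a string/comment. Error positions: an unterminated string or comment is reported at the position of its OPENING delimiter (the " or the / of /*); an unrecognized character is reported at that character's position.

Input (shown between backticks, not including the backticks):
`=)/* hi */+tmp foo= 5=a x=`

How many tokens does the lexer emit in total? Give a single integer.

pos=0: emit EQ '='
pos=1: emit RPAREN ')'
pos=2: enter COMMENT mode (saw '/*')
exit COMMENT mode (now at pos=10)
pos=10: emit PLUS '+'
pos=11: emit ID 'tmp' (now at pos=14)
pos=15: emit ID 'foo' (now at pos=18)
pos=18: emit EQ '='
pos=20: emit NUM '5' (now at pos=21)
pos=21: emit EQ '='
pos=22: emit ID 'a' (now at pos=23)
pos=24: emit ID 'x' (now at pos=25)
pos=25: emit EQ '='
DONE. 11 tokens: [EQ, RPAREN, PLUS, ID, ID, EQ, NUM, EQ, ID, ID, EQ]

Answer: 11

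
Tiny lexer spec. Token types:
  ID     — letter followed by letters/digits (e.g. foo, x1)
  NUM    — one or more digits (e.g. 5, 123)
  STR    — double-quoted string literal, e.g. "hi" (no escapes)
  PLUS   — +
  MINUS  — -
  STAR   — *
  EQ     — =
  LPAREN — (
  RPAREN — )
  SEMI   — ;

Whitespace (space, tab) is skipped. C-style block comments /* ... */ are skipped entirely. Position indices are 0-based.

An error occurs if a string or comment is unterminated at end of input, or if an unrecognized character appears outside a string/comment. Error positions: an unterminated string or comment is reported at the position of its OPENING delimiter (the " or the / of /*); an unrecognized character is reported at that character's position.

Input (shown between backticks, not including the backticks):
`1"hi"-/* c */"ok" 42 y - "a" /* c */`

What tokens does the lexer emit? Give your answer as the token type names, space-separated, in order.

Answer: NUM STR MINUS STR NUM ID MINUS STR

Derivation:
pos=0: emit NUM '1' (now at pos=1)
pos=1: enter STRING mode
pos=1: emit STR "hi" (now at pos=5)
pos=5: emit MINUS '-'
pos=6: enter COMMENT mode (saw '/*')
exit COMMENT mode (now at pos=13)
pos=13: enter STRING mode
pos=13: emit STR "ok" (now at pos=17)
pos=18: emit NUM '42' (now at pos=20)
pos=21: emit ID 'y' (now at pos=22)
pos=23: emit MINUS '-'
pos=25: enter STRING mode
pos=25: emit STR "a" (now at pos=28)
pos=29: enter COMMENT mode (saw '/*')
exit COMMENT mode (now at pos=36)
DONE. 8 tokens: [NUM, STR, MINUS, STR, NUM, ID, MINUS, STR]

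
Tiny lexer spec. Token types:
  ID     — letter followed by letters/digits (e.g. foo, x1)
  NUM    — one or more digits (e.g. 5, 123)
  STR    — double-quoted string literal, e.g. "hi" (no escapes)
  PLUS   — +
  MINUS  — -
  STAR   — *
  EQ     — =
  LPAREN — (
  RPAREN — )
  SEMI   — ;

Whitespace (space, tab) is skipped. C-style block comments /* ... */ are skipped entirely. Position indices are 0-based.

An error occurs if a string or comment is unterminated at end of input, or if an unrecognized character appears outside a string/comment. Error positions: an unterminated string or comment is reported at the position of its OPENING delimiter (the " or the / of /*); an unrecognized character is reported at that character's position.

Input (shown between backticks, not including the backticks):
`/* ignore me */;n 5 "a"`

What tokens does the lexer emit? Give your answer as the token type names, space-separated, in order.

pos=0: enter COMMENT mode (saw '/*')
exit COMMENT mode (now at pos=15)
pos=15: emit SEMI ';'
pos=16: emit ID 'n' (now at pos=17)
pos=18: emit NUM '5' (now at pos=19)
pos=20: enter STRING mode
pos=20: emit STR "a" (now at pos=23)
DONE. 4 tokens: [SEMI, ID, NUM, STR]

Answer: SEMI ID NUM STR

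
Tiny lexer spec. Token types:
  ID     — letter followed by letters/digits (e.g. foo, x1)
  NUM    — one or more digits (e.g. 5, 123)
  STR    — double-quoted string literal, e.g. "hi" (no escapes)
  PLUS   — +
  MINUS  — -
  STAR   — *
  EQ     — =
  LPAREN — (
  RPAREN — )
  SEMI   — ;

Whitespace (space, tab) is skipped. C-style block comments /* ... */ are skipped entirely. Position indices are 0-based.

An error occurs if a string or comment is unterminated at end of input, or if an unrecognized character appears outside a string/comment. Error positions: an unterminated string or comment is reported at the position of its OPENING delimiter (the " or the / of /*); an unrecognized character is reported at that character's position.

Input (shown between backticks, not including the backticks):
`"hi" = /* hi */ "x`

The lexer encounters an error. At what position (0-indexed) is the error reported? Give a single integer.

Answer: 16

Derivation:
pos=0: enter STRING mode
pos=0: emit STR "hi" (now at pos=4)
pos=5: emit EQ '='
pos=7: enter COMMENT mode (saw '/*')
exit COMMENT mode (now at pos=15)
pos=16: enter STRING mode
pos=16: ERROR — unterminated string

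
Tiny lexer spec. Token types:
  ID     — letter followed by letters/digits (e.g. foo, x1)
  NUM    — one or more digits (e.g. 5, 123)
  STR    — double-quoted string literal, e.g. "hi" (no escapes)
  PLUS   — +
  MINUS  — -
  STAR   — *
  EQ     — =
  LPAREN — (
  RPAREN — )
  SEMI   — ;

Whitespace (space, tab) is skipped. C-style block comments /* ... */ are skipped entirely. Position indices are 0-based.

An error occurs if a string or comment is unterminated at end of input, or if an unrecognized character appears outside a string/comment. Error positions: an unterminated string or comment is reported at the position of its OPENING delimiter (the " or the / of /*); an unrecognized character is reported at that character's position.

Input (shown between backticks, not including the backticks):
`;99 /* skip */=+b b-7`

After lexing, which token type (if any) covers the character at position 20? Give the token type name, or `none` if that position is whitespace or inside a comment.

Answer: NUM

Derivation:
pos=0: emit SEMI ';'
pos=1: emit NUM '99' (now at pos=3)
pos=4: enter COMMENT mode (saw '/*')
exit COMMENT mode (now at pos=14)
pos=14: emit EQ '='
pos=15: emit PLUS '+'
pos=16: emit ID 'b' (now at pos=17)
pos=18: emit ID 'b' (now at pos=19)
pos=19: emit MINUS '-'
pos=20: emit NUM '7' (now at pos=21)
DONE. 8 tokens: [SEMI, NUM, EQ, PLUS, ID, ID, MINUS, NUM]
Position 20: char is '7' -> NUM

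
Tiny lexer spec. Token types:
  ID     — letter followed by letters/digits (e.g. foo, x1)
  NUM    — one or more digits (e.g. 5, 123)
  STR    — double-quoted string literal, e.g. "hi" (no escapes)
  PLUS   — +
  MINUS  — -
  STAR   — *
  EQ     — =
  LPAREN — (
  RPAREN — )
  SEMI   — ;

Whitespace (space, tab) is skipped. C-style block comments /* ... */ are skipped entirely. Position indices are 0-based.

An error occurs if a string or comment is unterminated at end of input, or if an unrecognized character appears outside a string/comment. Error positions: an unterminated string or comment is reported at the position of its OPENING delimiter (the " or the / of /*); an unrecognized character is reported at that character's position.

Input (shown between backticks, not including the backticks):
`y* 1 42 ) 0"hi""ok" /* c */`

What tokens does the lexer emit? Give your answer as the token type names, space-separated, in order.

pos=0: emit ID 'y' (now at pos=1)
pos=1: emit STAR '*'
pos=3: emit NUM '1' (now at pos=4)
pos=5: emit NUM '42' (now at pos=7)
pos=8: emit RPAREN ')'
pos=10: emit NUM '0' (now at pos=11)
pos=11: enter STRING mode
pos=11: emit STR "hi" (now at pos=15)
pos=15: enter STRING mode
pos=15: emit STR "ok" (now at pos=19)
pos=20: enter COMMENT mode (saw '/*')
exit COMMENT mode (now at pos=27)
DONE. 8 tokens: [ID, STAR, NUM, NUM, RPAREN, NUM, STR, STR]

Answer: ID STAR NUM NUM RPAREN NUM STR STR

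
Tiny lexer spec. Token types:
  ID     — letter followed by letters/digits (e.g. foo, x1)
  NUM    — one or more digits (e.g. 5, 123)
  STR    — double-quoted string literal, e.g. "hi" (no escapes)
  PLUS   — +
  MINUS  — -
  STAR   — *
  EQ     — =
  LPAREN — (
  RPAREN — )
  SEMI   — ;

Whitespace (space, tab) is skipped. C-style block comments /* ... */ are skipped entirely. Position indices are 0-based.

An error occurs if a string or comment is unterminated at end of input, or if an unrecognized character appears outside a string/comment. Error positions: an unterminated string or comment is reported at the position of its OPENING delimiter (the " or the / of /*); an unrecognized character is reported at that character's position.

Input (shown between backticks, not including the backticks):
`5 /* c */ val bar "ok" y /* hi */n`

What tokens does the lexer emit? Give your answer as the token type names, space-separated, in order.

Answer: NUM ID ID STR ID ID

Derivation:
pos=0: emit NUM '5' (now at pos=1)
pos=2: enter COMMENT mode (saw '/*')
exit COMMENT mode (now at pos=9)
pos=10: emit ID 'val' (now at pos=13)
pos=14: emit ID 'bar' (now at pos=17)
pos=18: enter STRING mode
pos=18: emit STR "ok" (now at pos=22)
pos=23: emit ID 'y' (now at pos=24)
pos=25: enter COMMENT mode (saw '/*')
exit COMMENT mode (now at pos=33)
pos=33: emit ID 'n' (now at pos=34)
DONE. 6 tokens: [NUM, ID, ID, STR, ID, ID]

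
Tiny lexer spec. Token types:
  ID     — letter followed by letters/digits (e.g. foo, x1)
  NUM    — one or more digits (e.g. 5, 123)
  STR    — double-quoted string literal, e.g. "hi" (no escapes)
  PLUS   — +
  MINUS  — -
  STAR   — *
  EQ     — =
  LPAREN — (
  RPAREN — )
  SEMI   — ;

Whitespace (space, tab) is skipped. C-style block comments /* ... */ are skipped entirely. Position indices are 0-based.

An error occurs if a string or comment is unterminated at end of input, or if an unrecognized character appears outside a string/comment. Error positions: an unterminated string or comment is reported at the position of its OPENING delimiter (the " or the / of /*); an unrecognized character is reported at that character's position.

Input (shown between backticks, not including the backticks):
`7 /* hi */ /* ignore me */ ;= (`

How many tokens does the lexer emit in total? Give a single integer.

pos=0: emit NUM '7' (now at pos=1)
pos=2: enter COMMENT mode (saw '/*')
exit COMMENT mode (now at pos=10)
pos=11: enter COMMENT mode (saw '/*')
exit COMMENT mode (now at pos=26)
pos=27: emit SEMI ';'
pos=28: emit EQ '='
pos=30: emit LPAREN '('
DONE. 4 tokens: [NUM, SEMI, EQ, LPAREN]

Answer: 4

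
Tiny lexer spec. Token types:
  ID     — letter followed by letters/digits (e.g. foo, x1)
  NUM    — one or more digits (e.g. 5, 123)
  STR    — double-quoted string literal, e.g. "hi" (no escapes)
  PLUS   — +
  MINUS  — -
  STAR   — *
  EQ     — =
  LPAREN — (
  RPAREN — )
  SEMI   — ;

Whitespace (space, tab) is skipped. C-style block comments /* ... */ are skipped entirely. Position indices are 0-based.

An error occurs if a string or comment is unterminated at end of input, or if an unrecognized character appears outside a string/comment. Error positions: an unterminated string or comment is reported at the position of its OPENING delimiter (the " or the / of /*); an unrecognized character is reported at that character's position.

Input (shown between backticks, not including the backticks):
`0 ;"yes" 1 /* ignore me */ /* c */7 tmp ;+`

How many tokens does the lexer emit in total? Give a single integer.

Answer: 8

Derivation:
pos=0: emit NUM '0' (now at pos=1)
pos=2: emit SEMI ';'
pos=3: enter STRING mode
pos=3: emit STR "yes" (now at pos=8)
pos=9: emit NUM '1' (now at pos=10)
pos=11: enter COMMENT mode (saw '/*')
exit COMMENT mode (now at pos=26)
pos=27: enter COMMENT mode (saw '/*')
exit COMMENT mode (now at pos=34)
pos=34: emit NUM '7' (now at pos=35)
pos=36: emit ID 'tmp' (now at pos=39)
pos=40: emit SEMI ';'
pos=41: emit PLUS '+'
DONE. 8 tokens: [NUM, SEMI, STR, NUM, NUM, ID, SEMI, PLUS]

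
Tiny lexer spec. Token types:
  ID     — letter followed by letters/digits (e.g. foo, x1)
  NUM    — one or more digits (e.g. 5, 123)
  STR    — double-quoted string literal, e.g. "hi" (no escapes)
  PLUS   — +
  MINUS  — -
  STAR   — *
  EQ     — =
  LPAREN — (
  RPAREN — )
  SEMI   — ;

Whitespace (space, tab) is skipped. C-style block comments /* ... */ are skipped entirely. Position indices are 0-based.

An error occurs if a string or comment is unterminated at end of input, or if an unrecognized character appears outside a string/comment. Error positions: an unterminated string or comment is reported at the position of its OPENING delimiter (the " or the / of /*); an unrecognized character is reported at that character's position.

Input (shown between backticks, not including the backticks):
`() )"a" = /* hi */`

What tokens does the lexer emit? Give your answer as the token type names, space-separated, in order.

Answer: LPAREN RPAREN RPAREN STR EQ

Derivation:
pos=0: emit LPAREN '('
pos=1: emit RPAREN ')'
pos=3: emit RPAREN ')'
pos=4: enter STRING mode
pos=4: emit STR "a" (now at pos=7)
pos=8: emit EQ '='
pos=10: enter COMMENT mode (saw '/*')
exit COMMENT mode (now at pos=18)
DONE. 5 tokens: [LPAREN, RPAREN, RPAREN, STR, EQ]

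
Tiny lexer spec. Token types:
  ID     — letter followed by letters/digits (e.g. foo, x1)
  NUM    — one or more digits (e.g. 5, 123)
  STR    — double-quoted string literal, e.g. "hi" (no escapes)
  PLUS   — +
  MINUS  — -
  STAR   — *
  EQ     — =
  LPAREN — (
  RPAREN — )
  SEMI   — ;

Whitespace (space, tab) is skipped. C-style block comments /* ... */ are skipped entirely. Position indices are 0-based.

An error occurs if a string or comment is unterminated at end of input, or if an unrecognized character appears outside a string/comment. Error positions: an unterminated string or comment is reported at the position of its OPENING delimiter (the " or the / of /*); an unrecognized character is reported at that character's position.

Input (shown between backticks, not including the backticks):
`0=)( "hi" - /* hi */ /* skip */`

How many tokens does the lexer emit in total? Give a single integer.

Answer: 6

Derivation:
pos=0: emit NUM '0' (now at pos=1)
pos=1: emit EQ '='
pos=2: emit RPAREN ')'
pos=3: emit LPAREN '('
pos=5: enter STRING mode
pos=5: emit STR "hi" (now at pos=9)
pos=10: emit MINUS '-'
pos=12: enter COMMENT mode (saw '/*')
exit COMMENT mode (now at pos=20)
pos=21: enter COMMENT mode (saw '/*')
exit COMMENT mode (now at pos=31)
DONE. 6 tokens: [NUM, EQ, RPAREN, LPAREN, STR, MINUS]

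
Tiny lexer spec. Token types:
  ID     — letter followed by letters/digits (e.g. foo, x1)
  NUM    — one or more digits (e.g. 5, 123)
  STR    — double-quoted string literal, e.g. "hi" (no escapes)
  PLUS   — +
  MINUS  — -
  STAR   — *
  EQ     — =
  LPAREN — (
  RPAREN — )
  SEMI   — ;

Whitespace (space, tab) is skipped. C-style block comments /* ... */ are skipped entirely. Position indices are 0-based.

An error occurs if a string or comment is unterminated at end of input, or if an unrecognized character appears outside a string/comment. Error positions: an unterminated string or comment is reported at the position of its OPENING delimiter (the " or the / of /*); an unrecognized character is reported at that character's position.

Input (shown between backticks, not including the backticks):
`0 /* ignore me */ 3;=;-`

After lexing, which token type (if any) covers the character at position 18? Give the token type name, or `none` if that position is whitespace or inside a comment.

Answer: NUM

Derivation:
pos=0: emit NUM '0' (now at pos=1)
pos=2: enter COMMENT mode (saw '/*')
exit COMMENT mode (now at pos=17)
pos=18: emit NUM '3' (now at pos=19)
pos=19: emit SEMI ';'
pos=20: emit EQ '='
pos=21: emit SEMI ';'
pos=22: emit MINUS '-'
DONE. 6 tokens: [NUM, NUM, SEMI, EQ, SEMI, MINUS]
Position 18: char is '3' -> NUM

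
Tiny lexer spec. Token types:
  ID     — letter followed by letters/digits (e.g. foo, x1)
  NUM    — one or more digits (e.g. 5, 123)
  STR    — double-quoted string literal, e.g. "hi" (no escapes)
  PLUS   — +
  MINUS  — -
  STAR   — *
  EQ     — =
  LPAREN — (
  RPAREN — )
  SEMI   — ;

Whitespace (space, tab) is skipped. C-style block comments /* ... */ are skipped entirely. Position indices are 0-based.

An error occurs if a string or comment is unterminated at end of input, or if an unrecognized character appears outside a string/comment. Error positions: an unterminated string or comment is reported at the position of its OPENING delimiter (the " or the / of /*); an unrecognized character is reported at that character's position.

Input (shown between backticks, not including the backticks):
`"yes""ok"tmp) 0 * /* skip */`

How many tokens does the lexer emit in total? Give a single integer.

pos=0: enter STRING mode
pos=0: emit STR "yes" (now at pos=5)
pos=5: enter STRING mode
pos=5: emit STR "ok" (now at pos=9)
pos=9: emit ID 'tmp' (now at pos=12)
pos=12: emit RPAREN ')'
pos=14: emit NUM '0' (now at pos=15)
pos=16: emit STAR '*'
pos=18: enter COMMENT mode (saw '/*')
exit COMMENT mode (now at pos=28)
DONE. 6 tokens: [STR, STR, ID, RPAREN, NUM, STAR]

Answer: 6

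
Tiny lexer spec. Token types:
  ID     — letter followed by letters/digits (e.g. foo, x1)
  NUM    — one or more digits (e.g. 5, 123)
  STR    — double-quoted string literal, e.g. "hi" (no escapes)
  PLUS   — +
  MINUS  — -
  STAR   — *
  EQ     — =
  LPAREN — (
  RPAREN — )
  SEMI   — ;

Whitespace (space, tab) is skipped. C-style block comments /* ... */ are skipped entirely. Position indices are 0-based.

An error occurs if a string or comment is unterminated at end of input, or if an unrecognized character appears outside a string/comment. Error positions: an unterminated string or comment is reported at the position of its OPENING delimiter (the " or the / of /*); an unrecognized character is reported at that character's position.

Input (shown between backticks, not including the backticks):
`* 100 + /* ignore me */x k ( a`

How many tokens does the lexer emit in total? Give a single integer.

Answer: 7

Derivation:
pos=0: emit STAR '*'
pos=2: emit NUM '100' (now at pos=5)
pos=6: emit PLUS '+'
pos=8: enter COMMENT mode (saw '/*')
exit COMMENT mode (now at pos=23)
pos=23: emit ID 'x' (now at pos=24)
pos=25: emit ID 'k' (now at pos=26)
pos=27: emit LPAREN '('
pos=29: emit ID 'a' (now at pos=30)
DONE. 7 tokens: [STAR, NUM, PLUS, ID, ID, LPAREN, ID]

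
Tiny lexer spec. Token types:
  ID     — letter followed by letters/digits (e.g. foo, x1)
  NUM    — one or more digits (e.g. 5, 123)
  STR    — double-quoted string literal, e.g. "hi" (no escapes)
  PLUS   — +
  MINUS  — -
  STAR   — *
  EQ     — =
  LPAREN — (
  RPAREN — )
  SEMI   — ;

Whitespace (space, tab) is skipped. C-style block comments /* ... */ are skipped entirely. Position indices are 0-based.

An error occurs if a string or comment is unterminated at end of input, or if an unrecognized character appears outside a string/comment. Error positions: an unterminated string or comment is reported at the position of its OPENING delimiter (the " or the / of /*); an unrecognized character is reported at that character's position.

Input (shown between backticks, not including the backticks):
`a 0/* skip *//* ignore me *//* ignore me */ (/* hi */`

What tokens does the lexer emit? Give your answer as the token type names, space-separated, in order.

Answer: ID NUM LPAREN

Derivation:
pos=0: emit ID 'a' (now at pos=1)
pos=2: emit NUM '0' (now at pos=3)
pos=3: enter COMMENT mode (saw '/*')
exit COMMENT mode (now at pos=13)
pos=13: enter COMMENT mode (saw '/*')
exit COMMENT mode (now at pos=28)
pos=28: enter COMMENT mode (saw '/*')
exit COMMENT mode (now at pos=43)
pos=44: emit LPAREN '('
pos=45: enter COMMENT mode (saw '/*')
exit COMMENT mode (now at pos=53)
DONE. 3 tokens: [ID, NUM, LPAREN]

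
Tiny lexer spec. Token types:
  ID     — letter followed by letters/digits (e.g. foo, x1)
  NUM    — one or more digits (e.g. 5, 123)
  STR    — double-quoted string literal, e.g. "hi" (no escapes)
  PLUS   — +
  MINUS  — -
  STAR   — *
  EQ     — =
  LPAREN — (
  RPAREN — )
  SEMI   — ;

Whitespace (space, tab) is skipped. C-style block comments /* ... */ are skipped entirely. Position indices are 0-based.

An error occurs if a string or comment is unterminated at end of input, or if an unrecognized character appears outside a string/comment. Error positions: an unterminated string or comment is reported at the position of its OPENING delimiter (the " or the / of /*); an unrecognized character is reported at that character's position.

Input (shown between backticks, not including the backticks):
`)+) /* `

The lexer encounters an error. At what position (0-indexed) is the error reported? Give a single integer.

pos=0: emit RPAREN ')'
pos=1: emit PLUS '+'
pos=2: emit RPAREN ')'
pos=4: enter COMMENT mode (saw '/*')
pos=4: ERROR — unterminated comment (reached EOF)

Answer: 4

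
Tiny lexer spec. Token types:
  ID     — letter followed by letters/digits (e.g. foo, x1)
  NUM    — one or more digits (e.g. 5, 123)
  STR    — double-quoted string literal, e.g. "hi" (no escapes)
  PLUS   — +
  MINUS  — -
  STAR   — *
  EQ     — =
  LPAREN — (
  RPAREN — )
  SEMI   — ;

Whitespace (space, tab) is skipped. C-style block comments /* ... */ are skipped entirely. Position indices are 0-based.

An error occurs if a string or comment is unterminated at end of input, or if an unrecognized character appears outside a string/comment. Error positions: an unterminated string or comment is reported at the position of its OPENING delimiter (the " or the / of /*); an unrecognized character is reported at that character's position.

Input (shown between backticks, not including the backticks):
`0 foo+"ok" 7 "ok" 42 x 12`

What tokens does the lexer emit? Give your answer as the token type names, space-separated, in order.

pos=0: emit NUM '0' (now at pos=1)
pos=2: emit ID 'foo' (now at pos=5)
pos=5: emit PLUS '+'
pos=6: enter STRING mode
pos=6: emit STR "ok" (now at pos=10)
pos=11: emit NUM '7' (now at pos=12)
pos=13: enter STRING mode
pos=13: emit STR "ok" (now at pos=17)
pos=18: emit NUM '42' (now at pos=20)
pos=21: emit ID 'x' (now at pos=22)
pos=23: emit NUM '12' (now at pos=25)
DONE. 9 tokens: [NUM, ID, PLUS, STR, NUM, STR, NUM, ID, NUM]

Answer: NUM ID PLUS STR NUM STR NUM ID NUM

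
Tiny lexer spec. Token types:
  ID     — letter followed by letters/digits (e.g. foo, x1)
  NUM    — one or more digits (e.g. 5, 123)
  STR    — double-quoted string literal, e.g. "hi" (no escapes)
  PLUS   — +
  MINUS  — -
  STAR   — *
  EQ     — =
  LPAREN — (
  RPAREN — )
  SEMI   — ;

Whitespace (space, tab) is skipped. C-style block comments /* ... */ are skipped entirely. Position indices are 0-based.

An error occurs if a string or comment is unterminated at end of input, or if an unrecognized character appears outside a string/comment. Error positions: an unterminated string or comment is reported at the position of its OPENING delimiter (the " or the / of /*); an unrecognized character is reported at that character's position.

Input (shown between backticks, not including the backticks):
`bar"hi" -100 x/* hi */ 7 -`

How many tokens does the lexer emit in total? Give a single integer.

pos=0: emit ID 'bar' (now at pos=3)
pos=3: enter STRING mode
pos=3: emit STR "hi" (now at pos=7)
pos=8: emit MINUS '-'
pos=9: emit NUM '100' (now at pos=12)
pos=13: emit ID 'x' (now at pos=14)
pos=14: enter COMMENT mode (saw '/*')
exit COMMENT mode (now at pos=22)
pos=23: emit NUM '7' (now at pos=24)
pos=25: emit MINUS '-'
DONE. 7 tokens: [ID, STR, MINUS, NUM, ID, NUM, MINUS]

Answer: 7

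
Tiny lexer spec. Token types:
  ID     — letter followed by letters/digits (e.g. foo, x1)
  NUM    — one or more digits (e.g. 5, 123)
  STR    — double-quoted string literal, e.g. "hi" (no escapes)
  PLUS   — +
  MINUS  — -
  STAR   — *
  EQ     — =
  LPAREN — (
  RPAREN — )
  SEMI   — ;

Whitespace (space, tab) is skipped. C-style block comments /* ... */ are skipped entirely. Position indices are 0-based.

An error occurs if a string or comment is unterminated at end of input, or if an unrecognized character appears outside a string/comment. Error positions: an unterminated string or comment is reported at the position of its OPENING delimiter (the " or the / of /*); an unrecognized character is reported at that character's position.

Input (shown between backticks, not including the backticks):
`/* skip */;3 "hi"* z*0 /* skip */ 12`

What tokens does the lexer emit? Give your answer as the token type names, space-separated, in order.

pos=0: enter COMMENT mode (saw '/*')
exit COMMENT mode (now at pos=10)
pos=10: emit SEMI ';'
pos=11: emit NUM '3' (now at pos=12)
pos=13: enter STRING mode
pos=13: emit STR "hi" (now at pos=17)
pos=17: emit STAR '*'
pos=19: emit ID 'z' (now at pos=20)
pos=20: emit STAR '*'
pos=21: emit NUM '0' (now at pos=22)
pos=23: enter COMMENT mode (saw '/*')
exit COMMENT mode (now at pos=33)
pos=34: emit NUM '12' (now at pos=36)
DONE. 8 tokens: [SEMI, NUM, STR, STAR, ID, STAR, NUM, NUM]

Answer: SEMI NUM STR STAR ID STAR NUM NUM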